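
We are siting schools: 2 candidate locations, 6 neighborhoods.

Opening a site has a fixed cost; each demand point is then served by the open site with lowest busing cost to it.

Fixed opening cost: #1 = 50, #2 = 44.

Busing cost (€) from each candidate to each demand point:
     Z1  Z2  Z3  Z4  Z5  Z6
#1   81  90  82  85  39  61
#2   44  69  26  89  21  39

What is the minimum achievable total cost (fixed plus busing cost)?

332

Open {#2}: assign each demand point to its cheapest open site.
  Z1→#2 44, Z2→#2 69, Z3→#2 26, Z4→#2 89, Z5→#2 21, Z6→#2 39
  busing cost 288, fixed 44 → total 332.
Compare {#1, #2}: busing cost 284 + fixed 94 = 378.
Compare {#1}: busing cost 438 + fixed 50 = 488.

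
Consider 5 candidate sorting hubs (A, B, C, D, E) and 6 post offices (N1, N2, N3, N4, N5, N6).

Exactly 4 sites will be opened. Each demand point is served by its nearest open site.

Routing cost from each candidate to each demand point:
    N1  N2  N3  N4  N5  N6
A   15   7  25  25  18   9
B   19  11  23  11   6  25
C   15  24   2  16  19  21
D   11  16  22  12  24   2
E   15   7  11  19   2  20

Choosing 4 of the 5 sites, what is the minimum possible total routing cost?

Open {B, C, D, E}.
  N1→D 11, N2→E 7, N3→C 2, N4→B 11, N5→E 2, N6→D 2  ⇒ total 35.
Compare {A, C, D, E}: total 36.
Compare {A, B, C, D}: total 39.
No size-4 selection does better; minimum is 35.

35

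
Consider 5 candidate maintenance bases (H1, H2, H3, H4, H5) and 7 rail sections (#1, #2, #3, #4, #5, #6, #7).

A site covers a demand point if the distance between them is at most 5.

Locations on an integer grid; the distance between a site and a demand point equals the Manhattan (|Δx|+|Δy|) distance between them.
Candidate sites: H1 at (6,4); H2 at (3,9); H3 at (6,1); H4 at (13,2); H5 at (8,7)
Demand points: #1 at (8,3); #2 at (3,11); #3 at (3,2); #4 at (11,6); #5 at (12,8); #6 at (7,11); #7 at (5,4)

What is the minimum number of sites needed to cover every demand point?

Coverage sets (demand points within 5 of each site):
  H1: {#1, #3, #7}
  H2: {#2}
  H3: {#1, #3, #7}
  H4: {}
  H5: {#1, #4, #5, #6}
No 2 sites suffice: every size-2 union leaves at least one demand point uncovered.
But {H1, H2, H5} covers everything, so the minimum is 3.

3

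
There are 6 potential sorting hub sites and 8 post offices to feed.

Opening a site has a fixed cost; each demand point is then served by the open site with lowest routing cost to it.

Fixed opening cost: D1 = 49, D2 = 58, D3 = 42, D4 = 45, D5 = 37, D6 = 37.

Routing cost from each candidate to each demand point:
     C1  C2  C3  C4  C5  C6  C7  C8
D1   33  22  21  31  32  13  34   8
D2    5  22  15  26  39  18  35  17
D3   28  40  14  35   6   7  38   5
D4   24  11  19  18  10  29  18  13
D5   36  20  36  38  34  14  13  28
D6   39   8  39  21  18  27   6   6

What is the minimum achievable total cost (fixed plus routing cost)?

174

Open {D3, D6}: assign each demand point to its cheapest open site.
  C1→D3 28, C2→D6 8, C3→D3 14, C4→D6 21, C5→D3 6, C6→D3 7, C7→D6 6, C8→D3 5
  routing cost 95, fixed 79 → total 174.
Compare {D4}: routing cost 142 + fixed 45 = 187.
Compare {D3, D4}: routing cost 103 + fixed 87 = 190.
Compare {D2, D6}: routing cost 97 + fixed 95 = 192.
All other subsets cost ≥ 187. Minimum total cost: 174.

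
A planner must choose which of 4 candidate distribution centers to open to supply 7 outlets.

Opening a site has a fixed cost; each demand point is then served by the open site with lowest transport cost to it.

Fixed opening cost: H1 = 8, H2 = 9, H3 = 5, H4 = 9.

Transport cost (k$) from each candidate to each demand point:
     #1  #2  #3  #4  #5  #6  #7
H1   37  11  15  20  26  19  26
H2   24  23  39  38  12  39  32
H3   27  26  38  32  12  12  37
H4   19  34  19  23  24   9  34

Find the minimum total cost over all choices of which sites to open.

134

Open {H1, H3, H4}: assign each demand point to its cheapest open site.
  #1→H4 19, #2→H1 11, #3→H1 15, #4→H1 20, #5→H3 12, #6→H4 9, #7→H1 26
  transport cost 112, fixed 22 → total 134.
Compare {H1, H3}: transport cost 123 + fixed 13 = 136.
Compare {H1, H2, H4}: transport cost 112 + fixed 26 = 138.
Compare {H1, H4}: transport cost 124 + fixed 17 = 141.
All other subsets cost ≥ 136. Minimum total cost: 134.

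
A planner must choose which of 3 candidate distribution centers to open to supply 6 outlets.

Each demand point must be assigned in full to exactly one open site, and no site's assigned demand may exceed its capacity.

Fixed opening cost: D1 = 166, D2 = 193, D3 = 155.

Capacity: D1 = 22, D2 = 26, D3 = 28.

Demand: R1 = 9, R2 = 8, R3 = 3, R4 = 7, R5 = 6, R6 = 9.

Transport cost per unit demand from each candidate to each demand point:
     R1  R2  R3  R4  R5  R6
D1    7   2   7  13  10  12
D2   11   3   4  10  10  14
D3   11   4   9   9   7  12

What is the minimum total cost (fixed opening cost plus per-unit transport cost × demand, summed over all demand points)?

Open {D1, D3}; cheapest assignment that respects the capacities:
  D1 (cap 22, load 20): R1, R2, R3 — cost 9×7 + 8×2 + 3×7 = 100
  D3 (cap 28, load 22): R4, R5, R6 — cost 7×9 + 6×7 + 9×12 = 213
  Shipping 313, fixed 321 → total 634.
  Any other capacity-feasible assignment to {D1, D3} ships for at least 313.
Compare {D1, D2}: its best feasible assignment gives total 696.
Compare {D2, D3}: its best feasible assignment gives total 696.
Every other set of open sites that can feasibly serve all demand totals ≥ 696 even under its best assignment. Minimum: 634.

634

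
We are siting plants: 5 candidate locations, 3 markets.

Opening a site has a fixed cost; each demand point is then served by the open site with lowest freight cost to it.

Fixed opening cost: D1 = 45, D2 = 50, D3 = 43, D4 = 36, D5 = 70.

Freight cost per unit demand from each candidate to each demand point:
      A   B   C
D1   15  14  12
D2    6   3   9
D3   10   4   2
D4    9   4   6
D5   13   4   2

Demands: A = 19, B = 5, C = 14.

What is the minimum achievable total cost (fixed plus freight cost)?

Open {D2, D3}: assign each demand point to its cheapest open site.
  A→D2 19×6=114, B→D2 5×3=15, C→D3 14×2=28
  freight cost 157, fixed 93 → total 250.
Compare {D2, D5}: freight cost 157 + fixed 120 = 277.
Compare {D3}: freight cost 238 + fixed 43 = 281.
Compare {D2, D3, D4}: freight cost 157 + fixed 129 = 286.
All other subsets cost ≥ 277. Minimum total cost: 250.

250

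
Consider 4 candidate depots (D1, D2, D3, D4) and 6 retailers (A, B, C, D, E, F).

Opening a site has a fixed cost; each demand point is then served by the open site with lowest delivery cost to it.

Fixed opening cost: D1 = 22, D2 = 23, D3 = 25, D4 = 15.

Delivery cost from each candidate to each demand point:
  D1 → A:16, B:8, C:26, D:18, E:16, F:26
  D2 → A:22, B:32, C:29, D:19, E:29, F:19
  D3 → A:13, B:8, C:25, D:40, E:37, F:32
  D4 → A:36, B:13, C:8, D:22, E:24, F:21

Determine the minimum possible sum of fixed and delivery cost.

Open {D1, D4}: assign each demand point to its cheapest open site.
  A→D1 16, B→D1 8, C→D4 8, D→D1 18, E→D1 16, F→D4 21
  delivery cost 87, fixed 37 → total 124.
Compare {D1}: delivery cost 110 + fixed 22 = 132.
Compare {D3, D4}: delivery cost 96 + fixed 40 = 136.
Compare {D4}: delivery cost 124 + fixed 15 = 139.
All other subsets cost ≥ 132. Minimum total cost: 124.

124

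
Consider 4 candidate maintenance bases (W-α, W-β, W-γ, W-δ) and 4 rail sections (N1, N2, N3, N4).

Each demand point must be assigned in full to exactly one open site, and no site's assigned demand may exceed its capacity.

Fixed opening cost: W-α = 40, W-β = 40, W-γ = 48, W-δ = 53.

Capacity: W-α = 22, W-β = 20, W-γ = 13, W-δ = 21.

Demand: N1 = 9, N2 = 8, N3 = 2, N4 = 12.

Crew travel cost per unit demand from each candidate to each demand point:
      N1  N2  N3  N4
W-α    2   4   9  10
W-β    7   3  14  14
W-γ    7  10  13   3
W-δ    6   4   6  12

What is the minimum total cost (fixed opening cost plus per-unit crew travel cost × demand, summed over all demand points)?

192

Open {W-α, W-γ}; cheapest assignment that respects the capacities:
  W-α (cap 22, load 19): N1, N2, N3 — cost 9×2 + 8×4 + 2×9 = 68
  W-γ (cap 13, load 12): N4 — cost 12×3 = 36
  Shipping 104, fixed 88 → total 192.
  Any other capacity-feasible assignment to {W-α, W-γ} ships for at least 104.
Compare {W-α, W-β, W-γ}: its best feasible assignment gives total 224.
Compare {W-γ, W-δ}: its best feasible assignment gives total 235.
Every other set of open sites that can feasibly serve all demand totals ≥ 224 even under its best assignment. Minimum: 192.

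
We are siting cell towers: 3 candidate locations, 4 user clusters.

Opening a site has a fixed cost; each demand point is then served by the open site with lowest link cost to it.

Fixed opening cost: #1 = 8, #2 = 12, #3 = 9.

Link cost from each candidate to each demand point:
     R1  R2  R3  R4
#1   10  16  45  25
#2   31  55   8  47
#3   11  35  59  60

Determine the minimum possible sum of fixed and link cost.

Open {#1, #2}: assign each demand point to its cheapest open site.
  R1→#1 10, R2→#1 16, R3→#2 8, R4→#1 25
  link cost 59, fixed 20 → total 79.
Compare {#1, #2, #3}: link cost 59 + fixed 29 = 88.
Compare {#1}: link cost 96 + fixed 8 = 104.
Compare {#1, #3}: link cost 96 + fixed 17 = 113.
All other subsets cost ≥ 88. Minimum total cost: 79.

79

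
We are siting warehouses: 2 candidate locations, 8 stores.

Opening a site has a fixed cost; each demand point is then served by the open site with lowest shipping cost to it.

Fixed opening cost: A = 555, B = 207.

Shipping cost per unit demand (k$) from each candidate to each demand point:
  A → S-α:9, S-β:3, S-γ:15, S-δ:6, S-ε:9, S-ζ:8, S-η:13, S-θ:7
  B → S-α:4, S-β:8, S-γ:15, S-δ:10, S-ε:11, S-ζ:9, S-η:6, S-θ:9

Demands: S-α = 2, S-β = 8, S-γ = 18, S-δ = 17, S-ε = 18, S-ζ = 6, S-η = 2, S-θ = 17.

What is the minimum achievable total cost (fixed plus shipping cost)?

Open {B}: assign each demand point to its cheapest open site.
  S-α→B 2×4=8, S-β→B 8×8=64, S-γ→B 18×15=270, S-δ→B 17×10=170, S-ε→B 18×11=198, S-ζ→B 6×9=54, S-η→B 2×6=12, S-θ→B 17×9=153
  shipping cost 929, fixed 207 → total 1136.
Compare {A}: shipping cost 769 + fixed 555 = 1324.
Compare {A, B}: shipping cost 745 + fixed 762 = 1507.

1136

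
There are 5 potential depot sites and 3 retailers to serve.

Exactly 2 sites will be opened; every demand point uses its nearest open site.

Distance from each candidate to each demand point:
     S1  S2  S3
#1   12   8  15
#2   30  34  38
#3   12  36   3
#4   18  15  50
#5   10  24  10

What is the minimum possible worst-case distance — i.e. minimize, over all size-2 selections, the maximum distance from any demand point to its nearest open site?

Open {#1, #5}.
  Farthest demand point is S1 at distance 10 (to #5); all others are ≤ 10.
With {#1, #3} the worst case is 12.
With {#1, #2} the worst case is 15.
No size-2 selection achieves below 10.

10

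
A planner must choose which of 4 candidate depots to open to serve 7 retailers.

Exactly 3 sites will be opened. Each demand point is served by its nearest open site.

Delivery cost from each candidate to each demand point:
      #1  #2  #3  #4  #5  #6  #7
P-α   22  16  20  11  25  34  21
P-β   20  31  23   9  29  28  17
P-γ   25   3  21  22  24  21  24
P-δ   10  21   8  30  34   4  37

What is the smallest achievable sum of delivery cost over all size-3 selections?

Open {P-β, P-γ, P-δ}.
  #1→P-δ 10, #2→P-γ 3, #3→P-δ 8, #4→P-β 9, #5→P-γ 24, #6→P-δ 4, #7→P-β 17  ⇒ total 75.
Compare {P-α, P-γ, P-δ}: total 81.
Compare {P-α, P-β, P-δ}: total 89.
No size-3 selection does better; minimum is 75.

75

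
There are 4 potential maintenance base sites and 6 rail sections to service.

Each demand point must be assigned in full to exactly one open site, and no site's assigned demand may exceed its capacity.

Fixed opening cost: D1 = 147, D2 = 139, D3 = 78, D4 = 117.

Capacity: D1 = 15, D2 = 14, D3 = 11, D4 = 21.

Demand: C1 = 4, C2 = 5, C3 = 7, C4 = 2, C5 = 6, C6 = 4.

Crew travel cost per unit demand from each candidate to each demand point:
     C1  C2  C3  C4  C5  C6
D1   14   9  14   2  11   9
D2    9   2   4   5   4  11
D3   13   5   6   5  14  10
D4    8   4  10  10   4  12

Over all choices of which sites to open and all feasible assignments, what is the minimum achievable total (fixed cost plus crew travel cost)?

371

Open {D3, D4}; cheapest assignment that respects the capacities:
  D3 (cap 11, load 9): C3, C4 — cost 7×6 + 2×5 = 52
  D4 (cap 21, load 19): C1, C2, C5, C6 — cost 4×8 + 5×4 + 6×4 + 4×12 = 124
  Shipping 176, fixed 195 → total 371.
  Any other capacity-feasible assignment to {D3, D4} ships for at least 176.
Compare {D2, D4}: its best feasible assignment gives total 408.
Compare {D1, D4}: its best feasible assignment gives total 474.
Every other set of open sites that can feasibly serve all demand totals ≥ 408 even under its best assignment. Minimum: 371.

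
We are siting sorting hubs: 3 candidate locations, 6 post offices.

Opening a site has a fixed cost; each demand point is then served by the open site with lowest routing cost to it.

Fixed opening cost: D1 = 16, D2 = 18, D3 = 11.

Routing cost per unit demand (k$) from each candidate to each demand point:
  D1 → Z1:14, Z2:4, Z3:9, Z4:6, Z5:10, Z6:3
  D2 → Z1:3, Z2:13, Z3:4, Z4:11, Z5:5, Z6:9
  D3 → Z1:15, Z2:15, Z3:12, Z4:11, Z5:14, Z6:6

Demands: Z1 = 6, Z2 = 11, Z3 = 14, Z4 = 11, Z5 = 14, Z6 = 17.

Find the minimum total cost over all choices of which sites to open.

Open {D1, D2}: assign each demand point to its cheapest open site.
  Z1→D2 6×3=18, Z2→D1 11×4=44, Z3→D2 14×4=56, Z4→D1 11×6=66, Z5→D2 14×5=70, Z6→D1 17×3=51
  routing cost 305, fixed 34 → total 339.
Compare {D1, D2, D3}: routing cost 305 + fixed 45 = 350.
Compare {D1}: routing cost 511 + fixed 16 = 527.
Compare {D1, D3}: routing cost 511 + fixed 27 = 538.
All other subsets cost ≥ 350. Minimum total cost: 339.

339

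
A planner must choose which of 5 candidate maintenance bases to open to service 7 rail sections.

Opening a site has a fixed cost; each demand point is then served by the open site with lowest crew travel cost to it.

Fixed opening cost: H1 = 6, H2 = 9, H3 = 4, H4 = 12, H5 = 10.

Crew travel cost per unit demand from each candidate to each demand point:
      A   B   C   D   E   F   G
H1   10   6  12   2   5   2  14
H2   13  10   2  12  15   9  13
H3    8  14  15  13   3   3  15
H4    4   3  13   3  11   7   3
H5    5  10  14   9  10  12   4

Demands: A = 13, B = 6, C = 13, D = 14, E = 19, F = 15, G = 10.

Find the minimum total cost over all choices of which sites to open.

Open {H1, H2, H3, H4}: assign each demand point to its cheapest open site.
  A→H4 13×4=52, B→H4 6×3=18, C→H2 13×2=26, D→H1 14×2=28, E→H3 19×3=57, F→H1 15×2=30, G→H4 10×3=30
  crew travel cost 241, fixed 31 → total 272.
Compare {H1, H2, H3, H4, H5}: crew travel cost 241 + fixed 41 = 282.
Compare {H2, H3, H4}: crew travel cost 270 + fixed 25 = 295.
Compare {H2, H3, H4, H5}: crew travel cost 270 + fixed 35 = 305.
All other subsets cost ≥ 282. Minimum total cost: 272.

272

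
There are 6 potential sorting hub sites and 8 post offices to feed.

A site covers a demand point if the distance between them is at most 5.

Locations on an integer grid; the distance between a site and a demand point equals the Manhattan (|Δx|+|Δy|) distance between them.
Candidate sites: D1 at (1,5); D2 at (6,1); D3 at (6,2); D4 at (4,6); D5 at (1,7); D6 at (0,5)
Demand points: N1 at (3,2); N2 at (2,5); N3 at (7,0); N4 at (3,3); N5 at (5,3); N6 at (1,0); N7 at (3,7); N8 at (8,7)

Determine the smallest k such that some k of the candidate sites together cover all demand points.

Coverage sets (demand points within 5 of each site):
  D1: {N1, N2, N4, N6, N7}
  D2: {N1, N3, N4, N5}
  D3: {N1, N3, N4, N5}
  D4: {N1, N2, N4, N5, N7, N8}
  D5: {N2, N7}
  D6: {N2, N4, N7}
No 2 sites suffice: every size-2 union leaves at least one demand point uncovered.
But {D1, D2, D4} covers everything, so the minimum is 3.

3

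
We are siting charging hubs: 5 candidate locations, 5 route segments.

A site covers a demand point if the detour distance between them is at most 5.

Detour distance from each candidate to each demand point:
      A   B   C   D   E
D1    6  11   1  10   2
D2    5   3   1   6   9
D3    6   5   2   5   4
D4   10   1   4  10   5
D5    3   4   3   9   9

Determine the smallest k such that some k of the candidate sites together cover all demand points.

2

Coverage sets (demand points within 5 of each site):
  D1: {C, E}
  D2: {A, B, C}
  D3: {B, C, D, E}
  D4: {B, C, E}
  D5: {A, B, C}
No single site covers all 5 demand points.
But {D2, D3} covers everything, so the minimum is 2.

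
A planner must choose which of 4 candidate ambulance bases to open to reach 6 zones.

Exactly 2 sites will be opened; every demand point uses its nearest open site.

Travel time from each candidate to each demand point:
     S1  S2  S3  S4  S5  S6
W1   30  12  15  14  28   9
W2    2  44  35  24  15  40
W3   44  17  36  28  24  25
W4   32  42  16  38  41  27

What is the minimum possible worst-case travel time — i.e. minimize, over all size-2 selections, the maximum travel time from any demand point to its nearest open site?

15

Open {W1, W2}.
  Farthest demand point is S3 at travel time 15 (to W1); all others are ≤ 15.
With {W1, W3} the worst case is 30.
With {W1, W4} the worst case is 30.
No size-2 selection achieves below 15.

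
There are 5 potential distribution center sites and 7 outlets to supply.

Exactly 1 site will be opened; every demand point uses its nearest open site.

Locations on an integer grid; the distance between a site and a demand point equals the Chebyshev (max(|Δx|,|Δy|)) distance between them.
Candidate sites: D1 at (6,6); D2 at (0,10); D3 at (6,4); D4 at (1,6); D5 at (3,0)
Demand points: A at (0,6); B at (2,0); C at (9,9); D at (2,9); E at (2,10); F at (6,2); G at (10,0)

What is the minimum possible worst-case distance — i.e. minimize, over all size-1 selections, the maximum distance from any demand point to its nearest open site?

6

Open {D1}.
  Farthest demand point is A at distance 6 (to D1); all others are ≤ 6.
With {D3} the worst case is 6.
With {D4} the worst case is 9.
No size-1 selection achieves below 6.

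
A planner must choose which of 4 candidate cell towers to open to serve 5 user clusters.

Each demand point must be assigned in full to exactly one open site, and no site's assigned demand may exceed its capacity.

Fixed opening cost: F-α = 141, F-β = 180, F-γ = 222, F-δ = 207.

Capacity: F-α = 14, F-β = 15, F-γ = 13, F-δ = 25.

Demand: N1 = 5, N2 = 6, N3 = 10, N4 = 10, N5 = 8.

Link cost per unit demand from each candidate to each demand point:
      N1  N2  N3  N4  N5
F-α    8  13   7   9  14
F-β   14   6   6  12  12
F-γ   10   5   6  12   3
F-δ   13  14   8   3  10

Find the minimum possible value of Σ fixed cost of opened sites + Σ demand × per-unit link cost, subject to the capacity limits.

Open {F-β, F-δ}; cheapest assignment that respects the capacities:
  F-β (cap 15, load 14): N2, N5 — cost 6×6 + 8×12 = 132
  F-δ (cap 25, load 25): N1, N3, N4 — cost 5×13 + 10×8 + 10×3 = 175
  Shipping 307, fixed 387 → total 694.
  Any other capacity-feasible assignment to {F-β, F-δ} ships for at least 307.
Compare {F-α, F-δ}: its best feasible assignment gives total 713.
Compare {F-α, F-β, F-δ}: its best feasible assignment gives total 809.
Every other set of open sites that can feasibly serve all demand totals ≥ 713 even under its best assignment. Minimum: 694.

694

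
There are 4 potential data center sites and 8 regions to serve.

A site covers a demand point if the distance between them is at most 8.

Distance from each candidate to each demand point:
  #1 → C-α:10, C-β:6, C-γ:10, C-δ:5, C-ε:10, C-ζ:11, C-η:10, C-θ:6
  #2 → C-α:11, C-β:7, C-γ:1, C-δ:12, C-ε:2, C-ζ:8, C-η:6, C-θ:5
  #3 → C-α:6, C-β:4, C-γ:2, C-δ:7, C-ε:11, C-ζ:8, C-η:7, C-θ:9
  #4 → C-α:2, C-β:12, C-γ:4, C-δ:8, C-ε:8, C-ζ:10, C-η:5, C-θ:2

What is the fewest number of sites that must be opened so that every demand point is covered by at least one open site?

2

Coverage sets (demand points within 8 of each site):
  #1: {C-β, C-δ, C-θ}
  #2: {C-β, C-γ, C-ε, C-ζ, C-η, C-θ}
  #3: {C-α, C-β, C-γ, C-δ, C-ζ, C-η}
  #4: {C-α, C-γ, C-δ, C-ε, C-η, C-θ}
No single site covers all 8 demand points.
But {#2, #3} covers everything, so the minimum is 2.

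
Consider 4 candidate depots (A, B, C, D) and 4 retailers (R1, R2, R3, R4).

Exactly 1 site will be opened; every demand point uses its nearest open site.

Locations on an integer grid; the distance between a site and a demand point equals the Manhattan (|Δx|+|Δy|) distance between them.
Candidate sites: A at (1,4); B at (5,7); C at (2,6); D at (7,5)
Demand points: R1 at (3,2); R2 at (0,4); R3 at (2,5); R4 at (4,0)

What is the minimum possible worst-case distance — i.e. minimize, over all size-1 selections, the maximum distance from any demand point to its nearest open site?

Open {A}.
  Farthest demand point is R4 at distance 7 (to A); all others are ≤ 7.
With {B} the worst case is 8.
With {C} the worst case is 8.
No size-1 selection achieves below 7.

7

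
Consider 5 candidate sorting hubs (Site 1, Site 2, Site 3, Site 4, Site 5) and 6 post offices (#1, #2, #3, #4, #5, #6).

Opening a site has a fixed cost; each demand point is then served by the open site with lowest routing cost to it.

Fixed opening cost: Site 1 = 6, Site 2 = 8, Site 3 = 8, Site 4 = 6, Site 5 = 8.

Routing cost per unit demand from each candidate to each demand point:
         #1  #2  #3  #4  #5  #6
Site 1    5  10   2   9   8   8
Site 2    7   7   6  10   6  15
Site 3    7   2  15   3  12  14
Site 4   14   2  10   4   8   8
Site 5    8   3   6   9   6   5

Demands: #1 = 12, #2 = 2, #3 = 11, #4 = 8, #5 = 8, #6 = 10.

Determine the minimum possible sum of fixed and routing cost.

Open {Site 1, Site 3, Site 5}: assign each demand point to its cheapest open site.
  #1→Site 1 12×5=60, #2→Site 3 2×2=4, #3→Site 1 11×2=22, #4→Site 3 8×3=24, #5→Site 5 8×6=48, #6→Site 5 10×5=50
  routing cost 208, fixed 22 → total 230.
Compare {Site 1, Site 4, Site 5}: routing cost 216 + fixed 20 = 236.
Compare {Site 1, Site 3, Site 4, Site 5}: routing cost 208 + fixed 28 = 236.
Compare {Site 1, Site 2, Site 3, Site 5}: routing cost 208 + fixed 30 = 238.
All other subsets cost ≥ 236. Minimum total cost: 230.

230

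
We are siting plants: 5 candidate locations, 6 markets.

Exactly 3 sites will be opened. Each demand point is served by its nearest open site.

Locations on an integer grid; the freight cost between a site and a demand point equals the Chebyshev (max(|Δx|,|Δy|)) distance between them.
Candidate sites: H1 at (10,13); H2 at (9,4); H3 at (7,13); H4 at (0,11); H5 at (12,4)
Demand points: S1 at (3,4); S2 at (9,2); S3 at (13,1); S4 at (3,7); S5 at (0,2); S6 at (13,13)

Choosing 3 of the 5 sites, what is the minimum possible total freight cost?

28

Open {H1, H2, H4}.
  S1→H2 6, S2→H2 2, S3→H2 4, S4→H4 4, S5→H2 9, S6→H1 3  ⇒ total 28.
Compare {H1, H2, H5}: total 29.
Compare {H1, H4, H5}: total 29.
No size-3 selection does better; minimum is 28.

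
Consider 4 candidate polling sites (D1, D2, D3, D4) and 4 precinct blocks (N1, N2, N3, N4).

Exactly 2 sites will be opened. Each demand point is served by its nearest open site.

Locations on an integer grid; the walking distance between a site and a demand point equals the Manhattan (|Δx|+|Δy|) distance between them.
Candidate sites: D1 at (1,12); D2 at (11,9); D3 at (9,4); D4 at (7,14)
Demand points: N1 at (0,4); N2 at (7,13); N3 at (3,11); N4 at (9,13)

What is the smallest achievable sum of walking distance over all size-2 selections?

Open {D1, D4}.
  N1→D1 9, N2→D4 1, N3→D1 3, N4→D4 3  ⇒ total 16.
Compare {D3, D4}: total 20.
Compare {D1, D2}: total 25.
No size-2 selection does better; minimum is 16.

16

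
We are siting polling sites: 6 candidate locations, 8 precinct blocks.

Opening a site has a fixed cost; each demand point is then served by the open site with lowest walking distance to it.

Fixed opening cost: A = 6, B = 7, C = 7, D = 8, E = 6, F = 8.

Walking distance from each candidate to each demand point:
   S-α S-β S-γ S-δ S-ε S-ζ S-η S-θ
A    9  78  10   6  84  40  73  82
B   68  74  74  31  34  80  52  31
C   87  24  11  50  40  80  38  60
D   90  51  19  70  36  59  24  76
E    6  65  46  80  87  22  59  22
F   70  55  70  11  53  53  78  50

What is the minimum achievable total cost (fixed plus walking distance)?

Open {A, C, D, E}: assign each demand point to its cheapest open site.
  S-α→E 6, S-β→C 24, S-γ→A 10, S-δ→A 6, S-ε→D 36, S-ζ→E 22, S-η→D 24, S-θ→E 22
  walking distance 150, fixed 27 → total 177.
Compare {A, B, C, D, E}: walking distance 148 + fixed 34 = 182.
Compare {C, D, E, F}: walking distance 156 + fixed 29 = 185.
Compare {A, C, D, E, F}: walking distance 150 + fixed 35 = 185.
All other subsets cost ≥ 182. Minimum total cost: 177.

177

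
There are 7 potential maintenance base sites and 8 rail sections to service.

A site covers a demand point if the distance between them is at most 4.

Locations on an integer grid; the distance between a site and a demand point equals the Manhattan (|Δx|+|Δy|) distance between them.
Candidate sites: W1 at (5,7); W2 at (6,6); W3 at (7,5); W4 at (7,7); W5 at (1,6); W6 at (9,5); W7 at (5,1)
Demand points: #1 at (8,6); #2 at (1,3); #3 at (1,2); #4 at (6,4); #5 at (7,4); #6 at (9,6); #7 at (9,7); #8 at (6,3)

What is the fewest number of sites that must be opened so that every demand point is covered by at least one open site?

Coverage sets (demand points within 4 of each site):
  W1: {#1, #4, #7}
  W2: {#1, #4, #5, #6, #7, #8}
  W3: {#1, #4, #5, #6, #7, #8}
  W4: {#1, #4, #5, #6, #7}
  W5: {#2, #3}
  W6: {#1, #4, #5, #6, #7}
  W7: {#4, #8}
No single site covers all 8 demand points.
But {W2, W5} covers everything, so the minimum is 2.

2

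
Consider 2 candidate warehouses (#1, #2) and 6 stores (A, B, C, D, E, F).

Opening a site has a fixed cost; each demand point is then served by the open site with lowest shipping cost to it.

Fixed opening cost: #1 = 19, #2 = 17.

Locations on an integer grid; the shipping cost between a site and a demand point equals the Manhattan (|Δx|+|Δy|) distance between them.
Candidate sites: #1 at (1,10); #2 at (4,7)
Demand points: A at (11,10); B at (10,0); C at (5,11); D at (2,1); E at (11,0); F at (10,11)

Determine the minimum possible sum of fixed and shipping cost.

77

Open {#2}: assign each demand point to its cheapest open site.
  A→#2 10, B→#2 13, C→#2 5, D→#2 8, E→#2 14, F→#2 10
  shipping cost 60, fixed 17 → total 77.
Compare {#1}: shipping cost 74 + fixed 19 = 93.
Compare {#1, #2}: shipping cost 60 + fixed 36 = 96.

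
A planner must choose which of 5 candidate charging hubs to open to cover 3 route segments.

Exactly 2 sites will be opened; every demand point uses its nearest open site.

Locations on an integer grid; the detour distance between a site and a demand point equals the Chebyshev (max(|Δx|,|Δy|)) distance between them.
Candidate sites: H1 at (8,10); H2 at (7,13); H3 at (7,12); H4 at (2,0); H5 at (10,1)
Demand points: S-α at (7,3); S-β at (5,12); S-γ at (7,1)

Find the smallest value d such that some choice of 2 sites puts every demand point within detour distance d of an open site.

3

Open {H1, H5}.
  Farthest demand point is S-α at detour distance 3 (to H5); all others are ≤ 3.
With {H2, H5} the worst case is 3.
With {H3, H5} the worst case is 3.
No size-2 selection achieves below 3.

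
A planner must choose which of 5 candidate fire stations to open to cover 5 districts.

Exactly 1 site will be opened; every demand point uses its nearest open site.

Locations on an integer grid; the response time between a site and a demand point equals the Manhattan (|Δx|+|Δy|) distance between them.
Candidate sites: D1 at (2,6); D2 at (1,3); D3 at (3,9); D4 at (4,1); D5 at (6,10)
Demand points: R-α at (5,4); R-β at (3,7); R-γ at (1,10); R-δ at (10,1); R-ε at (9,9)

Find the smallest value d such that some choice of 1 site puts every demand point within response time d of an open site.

Open {D1}.
  Farthest demand point is R-δ at response time 13 (to D1); all others are ≤ 13.
With {D4} the worst case is 13.
With {D5} the worst case is 13.
No size-1 selection achieves below 13.

13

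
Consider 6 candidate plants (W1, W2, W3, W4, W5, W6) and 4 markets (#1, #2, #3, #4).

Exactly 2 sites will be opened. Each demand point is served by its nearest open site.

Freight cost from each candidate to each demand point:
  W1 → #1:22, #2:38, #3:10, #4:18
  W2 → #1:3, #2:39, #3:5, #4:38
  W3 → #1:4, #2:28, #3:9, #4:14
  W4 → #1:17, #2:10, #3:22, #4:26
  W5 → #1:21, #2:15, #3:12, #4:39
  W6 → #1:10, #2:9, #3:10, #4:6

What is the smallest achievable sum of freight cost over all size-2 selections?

Open {W2, W6}.
  #1→W2 3, #2→W6 9, #3→W2 5, #4→W6 6  ⇒ total 23.
Compare {W3, W6}: total 28.
Compare {W1, W6}: total 35.
No size-2 selection does better; minimum is 23.

23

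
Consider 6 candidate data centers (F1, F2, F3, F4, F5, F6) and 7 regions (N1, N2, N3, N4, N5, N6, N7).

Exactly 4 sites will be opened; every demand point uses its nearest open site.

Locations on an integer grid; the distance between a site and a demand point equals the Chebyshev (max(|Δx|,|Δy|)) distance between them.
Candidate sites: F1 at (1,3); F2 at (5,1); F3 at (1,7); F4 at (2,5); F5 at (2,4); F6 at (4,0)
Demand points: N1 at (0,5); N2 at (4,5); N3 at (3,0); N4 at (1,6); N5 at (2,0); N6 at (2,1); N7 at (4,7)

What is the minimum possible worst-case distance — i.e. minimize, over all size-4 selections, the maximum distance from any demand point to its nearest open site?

2

Open {F1, F2, F4, F6}.
  Farthest demand point is N1 at distance 2 (to F1); all others are ≤ 2.
With {F1, F3, F4, F6} the worst case is 2.
With {F1, F4, F5, F6} the worst case is 2.
No size-4 selection achieves below 2.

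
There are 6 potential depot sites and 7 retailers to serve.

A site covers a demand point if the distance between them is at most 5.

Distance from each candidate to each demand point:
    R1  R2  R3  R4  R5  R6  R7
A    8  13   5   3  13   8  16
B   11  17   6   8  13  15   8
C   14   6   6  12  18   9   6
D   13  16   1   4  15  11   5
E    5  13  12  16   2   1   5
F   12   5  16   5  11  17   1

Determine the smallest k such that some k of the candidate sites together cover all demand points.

Coverage sets (demand points within 5 of each site):
  A: {R3, R4}
  B: {}
  C: {}
  D: {R3, R4, R7}
  E: {R1, R5, R6, R7}
  F: {R2, R4, R7}
No 2 sites suffice: every size-2 union leaves at least one demand point uncovered.
But {A, E, F} covers everything, so the minimum is 3.

3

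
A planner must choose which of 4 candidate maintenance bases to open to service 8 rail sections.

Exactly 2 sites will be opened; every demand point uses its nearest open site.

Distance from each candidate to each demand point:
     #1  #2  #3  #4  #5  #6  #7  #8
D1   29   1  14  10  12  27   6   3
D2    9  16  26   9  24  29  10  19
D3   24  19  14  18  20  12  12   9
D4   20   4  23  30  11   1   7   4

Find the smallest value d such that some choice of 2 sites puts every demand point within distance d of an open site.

20

Open {D1, D4}.
  Farthest demand point is #1 at distance 20 (to D4); all others are ≤ 20.
With {D2, D3} the worst case is 20.
With {D3, D4} the worst case is 20.
No size-2 selection achieves below 20.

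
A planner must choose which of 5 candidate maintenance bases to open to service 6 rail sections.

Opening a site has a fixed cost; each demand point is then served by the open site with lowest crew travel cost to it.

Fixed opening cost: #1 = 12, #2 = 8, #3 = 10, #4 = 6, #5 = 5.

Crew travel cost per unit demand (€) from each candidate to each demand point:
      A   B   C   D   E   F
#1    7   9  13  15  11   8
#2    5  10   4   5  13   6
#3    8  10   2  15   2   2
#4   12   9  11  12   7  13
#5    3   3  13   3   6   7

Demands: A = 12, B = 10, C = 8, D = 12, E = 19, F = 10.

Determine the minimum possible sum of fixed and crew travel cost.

Open {#3, #5}: assign each demand point to its cheapest open site.
  A→#5 12×3=36, B→#5 10×3=30, C→#3 8×2=16, D→#5 12×3=36, E→#3 19×2=38, F→#3 10×2=20
  crew travel cost 176, fixed 15 → total 191.
Compare {#3, #4, #5}: crew travel cost 176 + fixed 21 = 197.
Compare {#2, #3, #5}: crew travel cost 176 + fixed 23 = 199.
Compare {#1, #3, #5}: crew travel cost 176 + fixed 27 = 203.
All other subsets cost ≥ 197. Minimum total cost: 191.

191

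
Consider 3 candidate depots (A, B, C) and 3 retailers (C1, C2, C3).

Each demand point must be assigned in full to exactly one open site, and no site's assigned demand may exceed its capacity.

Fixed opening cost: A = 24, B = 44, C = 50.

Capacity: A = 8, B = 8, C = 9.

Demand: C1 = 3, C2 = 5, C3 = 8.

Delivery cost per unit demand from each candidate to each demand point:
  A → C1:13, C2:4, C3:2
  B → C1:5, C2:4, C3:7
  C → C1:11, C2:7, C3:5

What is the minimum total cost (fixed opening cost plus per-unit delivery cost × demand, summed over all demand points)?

Open {A, B}; cheapest assignment that respects the capacities:
  A (cap 8, load 8): C3 — cost 8×2 = 16
  B (cap 8, load 8): C1, C2 — cost 3×5 + 5×4 = 35
  Shipping 51, fixed 68 → total 119.
  Any other capacity-feasible assignment to {A, B} ships for at least 51.
Compare {A, C}: its best feasible assignment gives total 158.
Compare {B, C}: its best feasible assignment gives total 169.
Every other set of open sites that can feasibly serve all demand totals ≥ 158 even under its best assignment. Minimum: 119.

119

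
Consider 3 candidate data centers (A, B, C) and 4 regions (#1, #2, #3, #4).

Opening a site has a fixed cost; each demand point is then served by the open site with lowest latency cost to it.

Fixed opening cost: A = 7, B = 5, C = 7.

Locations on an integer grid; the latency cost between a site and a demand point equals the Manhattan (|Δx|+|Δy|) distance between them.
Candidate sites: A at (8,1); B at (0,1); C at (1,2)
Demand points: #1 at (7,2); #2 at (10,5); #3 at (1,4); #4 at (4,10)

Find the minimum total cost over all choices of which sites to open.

Open {A, C}: assign each demand point to its cheapest open site.
  #1→A 2, #2→A 6, #3→C 2, #4→C 11
  latency cost 21, fixed 14 → total 35.
Compare {A, B}: latency cost 25 + fixed 12 = 37.
Compare {A}: latency cost 31 + fixed 7 = 38.
Compare {C}: latency cost 31 + fixed 7 = 38.
All other subsets cost ≥ 37. Minimum total cost: 35.

35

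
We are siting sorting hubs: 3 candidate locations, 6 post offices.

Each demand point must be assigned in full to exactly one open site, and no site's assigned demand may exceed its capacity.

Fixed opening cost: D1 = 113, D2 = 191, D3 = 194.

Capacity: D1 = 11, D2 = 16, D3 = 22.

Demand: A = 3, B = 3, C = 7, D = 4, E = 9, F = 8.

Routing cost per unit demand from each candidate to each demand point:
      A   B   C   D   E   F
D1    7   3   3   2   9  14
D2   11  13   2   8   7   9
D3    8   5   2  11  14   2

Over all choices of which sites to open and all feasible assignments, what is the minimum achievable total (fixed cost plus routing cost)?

549

Open {D2, D3}; cheapest assignment that respects the capacities:
  D2 (cap 16, load 13): D, E — cost 4×8 + 9×7 = 95
  D3 (cap 22, load 21): A, B, C, F — cost 3×8 + 3×5 + 7×2 + 8×2 = 69
  Shipping 164, fixed 385 → total 549.
  Any other capacity-feasible assignment to {D2, D3} ships for at least 164.
Compare {D1, D2, D3}: its best feasible assignment gives total 629.
Every other set of open sites that can feasibly serve all demand totals ≥ 629 even under its best assignment. Minimum: 549.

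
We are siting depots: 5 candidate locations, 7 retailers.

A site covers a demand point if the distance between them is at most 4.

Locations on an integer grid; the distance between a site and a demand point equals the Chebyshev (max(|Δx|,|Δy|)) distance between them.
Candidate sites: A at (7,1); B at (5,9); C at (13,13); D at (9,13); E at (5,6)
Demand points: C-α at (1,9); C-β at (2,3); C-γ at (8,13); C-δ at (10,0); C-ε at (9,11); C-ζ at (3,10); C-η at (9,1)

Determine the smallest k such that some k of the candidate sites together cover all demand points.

3

Coverage sets (demand points within 4 of each site):
  A: {C-δ, C-η}
  B: {C-α, C-γ, C-ε, C-ζ}
  C: {C-ε}
  D: {C-γ, C-ε}
  E: {C-α, C-β, C-ζ}
No 2 sites suffice: every size-2 union leaves at least one demand point uncovered.
But {A, B, E} covers everything, so the minimum is 3.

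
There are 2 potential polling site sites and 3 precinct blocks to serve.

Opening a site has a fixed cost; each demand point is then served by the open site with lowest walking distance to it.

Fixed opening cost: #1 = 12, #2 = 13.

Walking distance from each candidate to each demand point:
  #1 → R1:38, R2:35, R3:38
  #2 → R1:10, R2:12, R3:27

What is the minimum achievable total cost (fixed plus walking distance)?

Open {#2}: assign each demand point to its cheapest open site.
  R1→#2 10, R2→#2 12, R3→#2 27
  walking distance 49, fixed 13 → total 62.
Compare {#1, #2}: walking distance 49 + fixed 25 = 74.
Compare {#1}: walking distance 111 + fixed 12 = 123.

62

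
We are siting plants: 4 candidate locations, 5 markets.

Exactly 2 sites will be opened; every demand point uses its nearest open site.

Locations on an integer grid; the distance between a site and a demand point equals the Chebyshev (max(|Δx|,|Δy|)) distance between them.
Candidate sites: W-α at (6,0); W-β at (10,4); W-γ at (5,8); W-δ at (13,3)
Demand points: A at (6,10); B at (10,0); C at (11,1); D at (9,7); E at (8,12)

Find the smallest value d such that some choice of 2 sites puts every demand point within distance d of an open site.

Open {W-β, W-γ}.
  Farthest demand point is B at distance 4 (to W-β); all others are ≤ 4.
With {W-γ, W-δ} the worst case is 4.
With {W-α, W-γ} the worst case is 5.
No size-2 selection achieves below 4.

4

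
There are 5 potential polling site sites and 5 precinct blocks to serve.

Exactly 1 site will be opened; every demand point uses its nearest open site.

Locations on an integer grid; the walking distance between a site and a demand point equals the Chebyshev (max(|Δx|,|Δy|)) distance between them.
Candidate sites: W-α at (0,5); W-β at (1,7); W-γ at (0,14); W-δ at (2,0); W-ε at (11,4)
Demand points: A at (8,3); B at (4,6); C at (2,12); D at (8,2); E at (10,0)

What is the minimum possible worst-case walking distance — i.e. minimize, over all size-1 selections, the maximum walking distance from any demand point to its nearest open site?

Open {W-β}.
  Farthest demand point is E at walking distance 9 (to W-β); all others are ≤ 9.
With {W-ε} the worst case is 9.
With {W-α} the worst case is 10.
No size-1 selection achieves below 9.

9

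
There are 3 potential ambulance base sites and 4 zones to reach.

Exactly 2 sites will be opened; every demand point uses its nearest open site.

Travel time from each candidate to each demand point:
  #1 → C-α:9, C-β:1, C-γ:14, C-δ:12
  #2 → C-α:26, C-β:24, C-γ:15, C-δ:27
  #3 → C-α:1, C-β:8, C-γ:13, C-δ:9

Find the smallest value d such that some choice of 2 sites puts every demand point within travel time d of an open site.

13

Open {#1, #3}.
  Farthest demand point is C-γ at travel time 13 (to #3); all others are ≤ 13.
With {#2, #3} the worst case is 13.
With {#1, #2} the worst case is 14.
No size-2 selection achieves below 13.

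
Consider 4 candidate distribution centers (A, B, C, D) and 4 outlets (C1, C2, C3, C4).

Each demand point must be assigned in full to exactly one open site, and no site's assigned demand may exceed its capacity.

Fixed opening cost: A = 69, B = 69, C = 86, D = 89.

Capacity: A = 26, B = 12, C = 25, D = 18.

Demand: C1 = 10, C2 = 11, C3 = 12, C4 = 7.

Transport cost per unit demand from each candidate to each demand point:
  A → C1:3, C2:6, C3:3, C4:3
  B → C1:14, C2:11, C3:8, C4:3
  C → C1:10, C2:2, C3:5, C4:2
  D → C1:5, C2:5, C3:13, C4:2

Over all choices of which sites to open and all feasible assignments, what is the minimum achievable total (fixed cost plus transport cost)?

257

Open {A, C}; cheapest assignment that respects the capacities:
  A (cap 26, load 22): C1, C3 — cost 10×3 + 12×3 = 66
  C (cap 25, load 18): C2, C4 — cost 11×2 + 7×2 = 36
  Shipping 102, fixed 155 → total 257.
  Any other capacity-feasible assignment to {A, C} ships for at least 102.
Compare {A, D}: its best feasible assignment gives total 293.
Compare {C, D}: its best feasible assignment gives total 321.
Every other set of open sites that can feasibly serve all demand totals ≥ 293 even under its best assignment. Minimum: 257.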